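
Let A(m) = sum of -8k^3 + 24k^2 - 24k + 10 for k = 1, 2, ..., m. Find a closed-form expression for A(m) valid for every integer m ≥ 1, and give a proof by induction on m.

We claim A(m) = -2m(m^3 - 2m^2 + m - 1) for all m ≥ 1.
For the base case m = 1: A(1) = 2, and the closed form gives 2. They agree.
Inductive step: suppose the statement holds for some k ≥ 1, so A(k) = 2k(-k^3 + 2k^2 - k + 1).
Then A(k+1) = A(k) + (-8k^3 + 2) = (2k(-k^3 + 2k^2 - k + 1)) + (-8k^3 + 2).
Simplifying, A(k+1) = -2(k + 1)(k^3 + k^2 - 1) = -2(k+1)((k+1)^3 - 2(k+1)^2 + (k+1) - 1),
which is the closed form with m = k+1.
By the principle of mathematical induction, the result holds for all m ≥ 1.

A(m) = -2m(m^3 - 2m^2 + m - 1)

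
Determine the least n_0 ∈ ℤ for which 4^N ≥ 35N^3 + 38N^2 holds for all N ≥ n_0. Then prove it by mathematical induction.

n_0 = 7

At N = 6: 4096 < 8928, so the inequality fails and n_0 ≥ 7. We prove 4^N ≥ 35N^3 + 38N^2 for all N ≥ 7.
Base case (N = 7): 4^N = 16384 and 35N^3 + 38N^2 = 13867, so 16384 ≥ 13867.
Inductive step: suppose the statement holds for some m ≥ 7, so 4^m ≥ 35m^3 + 38m^2.
Then 4^(m + 1) = 4·(4^m) ≥ 4·(35m^3 + 38m^2).
Also, for m ≥ 7 we have 4·(35m^3 + 38m^2) ≥ 35(m+1)^3 + 38(m+1)^2, since 4·(35m^3 + 38m^2) − (35(m+1)^3 + 38(m+1)^2) = 105m^3 + 9m^2 - 181m - 73, which is nonnegative for all m ≥ 7.
Combining, 4^(m + 1) ≥ 35(m+1)^3 + 38(m+1)^2.
Hence, by induction on N, the claim holds for every N ≥ 7.
Hence the smallest such n_0 is 7.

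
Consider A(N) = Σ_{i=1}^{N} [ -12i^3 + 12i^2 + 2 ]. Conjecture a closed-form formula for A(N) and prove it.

A(N) = -N(3N^3 + 2N^2 - 3N - 4)

We claim A(N) = -N(3N^3 + 2N^2 - 3N - 4) for all N ≥ 1.
Base step (N = 1): A(1) = 2, and the closed form gives 2. They agree.
Inductive step: assume the claim holds for N = i, so A(i) = i(-3i^3 - 2i^2 + 3i + 4).
Then A(i+1) = A(i) + (-12i^3 - 24i^2 - 12i + 2) = (i(-3i^3 - 2i^2 + 3i + 4)) + (-12i^3 - 24i^2 - 12i + 2).
Simplifying, A(i+1) = -(i + 1)(3i^3 + 11i^2 + 10i - 2) = -(i+1)(3(i+1)^3 + 2(i+1)^2 - 3(i+1) - 4),
which is the closed form with N = i+1.
By the principle of mathematical induction, the result holds for all N ≥ 1.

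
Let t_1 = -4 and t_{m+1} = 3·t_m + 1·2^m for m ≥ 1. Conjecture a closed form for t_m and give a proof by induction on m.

t_m = -2^m - 2·3^(m - 1)

Computing the first terms: t_1 = -4, t_2 = -10, t_3 = -26. This suggests t_m = -2^m - 2·3^(m - 1).
Base step (m = 1): the formula gives -4 = -4 = t_1.
Suppose the result is true for m = i, so t_i = -2^i - 2·3^(i - 1).
Then t_{i+1} = 3·t_i + 1·2^i = 3·(-2^i - 2·3^(i - 1)) + 1·2^i = -2^(i + 1) - 2·3^i = -2^(i+1) - 2·3^((i+1) - 1),
which is the claimed formula at m = i+1.
By induction, the statement is established for all m ≥ 1.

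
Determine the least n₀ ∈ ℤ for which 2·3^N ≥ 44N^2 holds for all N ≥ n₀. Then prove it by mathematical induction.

At N = 6: 1458 < 1584, so the inequality fails and n₀ ≥ 7. We prove 2·3^N ≥ 44N^2 for all N ≥ 7.
Base step (N = 7): 2·3^N = 4374 and 44N^2 = 2156, so 4374 ≥ 2156.
Inductive step: suppose the statement holds for some i ≥ 7, so 2·3^i ≥ 44i^2.
Then 2·3^(i + 1) = 3·(2·3^i) ≥ 3·(44i^2).
Also, for i ≥ 7 we have 3·(44i^2) ≥ 44(i+1)^2, since 3 ≥ (1 + 1/i)^2 for all i ≥ 7.
Combining, 2·3^(i + 1) ≥ 44(i+1)^2.
By the principle of mathematical induction, the result holds for all N ≥ 7.
Hence the smallest such n₀ is 7.

n₀ = 7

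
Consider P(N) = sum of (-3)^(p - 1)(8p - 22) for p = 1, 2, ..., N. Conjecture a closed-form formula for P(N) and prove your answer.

P(N) = (-3)^N(-2N + 5) - 5

We claim P(N) = (-3)^N(-2N + 5) - 5 for all N ≥ 1.
When N = 1: P(1) = -14, and the closed form gives -14. They agree.
Suppose the result is true for N = p, so P(p) = (-3)^p(-2p + 5) - 5.
Then P(p+1) = P(p) + ((-3)^p(8p - 14)) = ((-3)^p(-2p + 5) - 5) + ((-3)^p(8p - 14)).
Simplifying, P(p+1) = 6(-3)^p·p - 9(-3)^p - 5 = (-3)^(p+1)(-2(p+1) + 5) - 5,
which is the closed form with N = p+1.
By induction, the statement is established for all N ≥ 1.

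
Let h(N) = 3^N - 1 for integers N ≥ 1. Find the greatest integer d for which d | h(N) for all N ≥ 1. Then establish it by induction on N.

Computing the first values: h(1) = 2 and h(2) = 8; gcd(2, 8) = 2, so d ≤ 2.
We prove 2 | 3^N - 1 for all N ≥ 1 by induction on N.
Base case (N = 1): h(1) = 2 = 2·(1), so 2 | h(1).
Inductive step: assume the claim holds for N = p, i.e. 2 | h(p). Then
3^{p+1} − 1^{p+1} = 3·3^p − 1·1^p = 3·(3^p − 1^p) + (2)·1^p. The first term is divisible by 2 by the inductive hypothesis, and the second term (2)·1^p is divisible by 2 since 2 | 2. Hence 2 | h(p+1).
Hence, by induction on N, the claim holds for every N ≥ 1.
Therefore the largest such d is 2.

d = 2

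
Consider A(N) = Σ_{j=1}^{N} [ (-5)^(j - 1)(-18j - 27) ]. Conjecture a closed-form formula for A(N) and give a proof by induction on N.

A(N) = (-5)^N(3N + 5) - 5

We claim A(N) = (-5)^N(3N + 5) - 5 for all N ≥ 1.
For the base case N = 1: A(1) = -45, and the closed form gives -45. They agree.
Suppose the result is true for N = j, so A(j) = (-5)^j(3j + 5) - 5.
Then A(j+1) = A(j) + ((-5)^j(-18j - 45)) = ((-5)^j(3j + 5) - 5) + ((-5)^j(-18j - 45)).
Simplifying, A(j+1) = -15(-5)^j·j - 40(-5)^j - 5 = (-5)^(j+1)(3(j+1) + 5) - 5,
which is the closed form with N = j+1.
Hence, by induction on N, the claim holds for every N ≥ 1.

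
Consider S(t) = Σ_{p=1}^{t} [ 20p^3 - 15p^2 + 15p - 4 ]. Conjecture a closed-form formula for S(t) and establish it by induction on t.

S(t) = t(5t^3 + 5t^2 + 5t + 1)

We claim S(t) = t(5t^3 + 5t^2 + 5t + 1) for all t ≥ 1.
Base step (t = 1): S(1) = 16, and the closed form gives 16. They agree.
Suppose the result is true for t = p, so S(p) = p(5p^3 + 5p^2 + 5p + 1).
Then S(p+1) = S(p) + (20p^3 + 45p^2 + 45p + 16) = (p(5p^3 + 5p^2 + 5p + 1)) + (20p^3 + 45p^2 + 45p + 16).
Simplifying, S(p+1) = (p + 1)(5p^3 + 20p^2 + 30p + 16) = (p+1)(5(p+1)^3 + 5(p+1)^2 + 5(p+1) + 1),
which is the closed form with t = p+1.
By the principle of mathematical induction, the result holds for all t ≥ 1.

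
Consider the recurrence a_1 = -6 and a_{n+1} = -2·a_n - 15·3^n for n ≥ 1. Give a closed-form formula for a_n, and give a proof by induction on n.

Computing the first terms: a_1 = -6, a_2 = -33, a_3 = -69. This suggests a_n = 3(-2)^(n - 1) - 3^(n + 1).
When n = 1: the formula gives -6 = -6 = a_1.
For the inductive step, assume it holds for an arbitrary r ≥ 1, so a_r = 3(-2)^(r - 1) - 3^(r + 1).
Then a_{r+1} = -2·a_r - 15·3^r = -2·(3(-2)^(r - 1) - 3^(r + 1)) - 15·3^r = 3(-2)^r - 3^(r + 2) = 3(-2)^((r+1) - 1) - 3^((r+1) + 1),
which is the claimed formula at n = r+1.
By induction, the statement is established for all n ≥ 1.

a_n = 3(-2)^(n - 1) - 3^(n + 1)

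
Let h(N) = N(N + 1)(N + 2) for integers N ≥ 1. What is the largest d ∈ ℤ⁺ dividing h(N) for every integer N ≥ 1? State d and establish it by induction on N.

d = 6

Computing the first values: h(1) = 6 and h(2) = 24; gcd(6, 24) = 6, so d ≤ 6.
We prove 6 | N(N + 1)(N + 2) for all N ≥ 1 by induction on N.
Base step (N = 1): h(1) = 6 = 6·(1), so 6 | h(1).
For the inductive step, assume it holds for an arbitrary j ≥ 1, i.e. 6 | h(j). Then
h(j+1) − h(j) = (j+1)·(j+2)·(j+3) − j·(j+1)·(j+2) = (j+1)·(j+2)·[(j+3) − j] = 3·(j+1)·(j+2). The product of 2 consecutive integers is divisible by (2)! = 2, so h(j+1) − h(j) is divisible by 3·2 = 6. By the inductive hypothesis 6 | h(j), hence 6 | h(j+1).
By the principle of mathematical induction, the result holds for all N ≥ 1.
Therefore the largest such d is 6.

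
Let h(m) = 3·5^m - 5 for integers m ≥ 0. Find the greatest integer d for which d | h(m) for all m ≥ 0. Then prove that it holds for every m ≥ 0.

Computing the first values: h(0) = -2 and h(1) = 10; gcd(-2, 10) = 2, so d ≤ 2.
We prove 2 | 3·5^m - 5 for all m ≥ 0 by induction on m.
Base case (m = 0): h(0) = -2 = 2·(-1), so 2 | h(0).
Suppose the result is true for m = k, i.e. 2 | h(k). Then
h(k+1) = 3·5^(k+1) - 5 = 5·(3·5^k - 5) + 20 = 5·h(k) + 20. The first term is divisible by 2 by the inductive hypothesis, and 20 is divisible by 2. Hence 2 | h(k+1).
Hence, by induction on m, the claim holds for every m ≥ 0.
Therefore the largest such d is 2.

d = 2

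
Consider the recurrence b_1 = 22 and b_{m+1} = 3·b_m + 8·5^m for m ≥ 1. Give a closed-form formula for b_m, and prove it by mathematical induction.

Computing the first terms: b_1 = 22, b_2 = 106, b_3 = 518. This suggests b_m = 2·3^(m - 1) + 4·5^m.
For the base case m = 1: the formula gives 22 = 22 = b_1.
Inductive step: assume the claim holds for m = k, so b_k = 2·3^(k - 1) + 4·5^k.
Then b_{k+1} = 3·b_k + 8·5^k = 3·(2·3^(k - 1) + 4·5^k) + 8·5^k = 2·3^k + 4·5^(k + 1) = 2·3^((k+1) - 1) + 4·5^(k+1),
which is the claimed formula at m = k+1.
By the principle of mathematical induction, the result holds for all m ≥ 1.

b_m = 2·3^(m - 1) + 4·5^m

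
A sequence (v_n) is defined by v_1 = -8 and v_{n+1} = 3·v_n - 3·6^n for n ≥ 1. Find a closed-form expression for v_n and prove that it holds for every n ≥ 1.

Computing the first terms: v_1 = -8, v_2 = -42, v_3 = -234. This suggests v_n = -2·3^(n - 1) - 6^n.
Base step (n = 1): the formula gives -8 = -8 = v_1.
For the inductive step, assume it holds for an arbitrary r ≥ 1, so v_r = -2·3^(r - 1) - 6^r.
Then v_{r+1} = 3·v_r - 3·6^r = 3·(-2·3^(r - 1) - 6^r) - 3·6^r = -2·3^r - 6^(r + 1) = -2·3^((r+1) - 1) - 6^(r+1),
which is the claimed formula at n = r+1.
By induction, the statement is established for all n ≥ 1.

v_n = -2·3^(n - 1) - 6^n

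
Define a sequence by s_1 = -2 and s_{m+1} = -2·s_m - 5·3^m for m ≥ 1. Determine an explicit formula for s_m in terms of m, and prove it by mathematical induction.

Computing the first terms: s_1 = -2, s_2 = -11, s_3 = -23. This suggests s_m = (-2)^(m - 1) - 3^m.
For the base case m = 1: the formula gives -2 = -2 = s_1.
For the inductive step, assume it holds for an arbitrary k ≥ 1, so s_k = (-2)^(k - 1) - 3^k.
Then s_{k+1} = -2·s_k - 5·3^k = -2·((-2)^(k - 1) - 3^k) - 5·3^k = (-2)^k - 3^(k + 1) = (-2)^((k+1) - 1) - 3^(k+1),
which is the claimed formula at m = k+1.
This completes the induction.

s_m = (-2)^(m - 1) - 3^m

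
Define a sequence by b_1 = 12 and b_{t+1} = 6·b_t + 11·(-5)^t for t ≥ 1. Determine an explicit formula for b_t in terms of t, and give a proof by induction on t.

Computing the first terms: b_1 = 12, b_2 = 17, b_3 = 377. This suggests b_t = -(-5)^t + 7·6^(t - 1).
When t = 1: the formula gives 12 = 12 = b_1.
Suppose the result is true for t = i, so b_i = -(-5)^i + 7·6^(i - 1).
Then b_{i+1} = 6·b_i + 11·(-5)^i = 6·(-(-5)^i + 7·6^(i - 1)) + 11·(-5)^i = -(-5)^(i + 1) + 7·6^i = -(-5)^(i+1) + 7·6^((i+1) - 1),
which is the claimed formula at t = i+1.
This completes the induction.

b_t = -(-5)^t + 7·6^(t - 1)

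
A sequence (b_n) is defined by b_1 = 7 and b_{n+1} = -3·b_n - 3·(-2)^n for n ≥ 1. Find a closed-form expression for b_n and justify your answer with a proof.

b_n = -3(-2)^n + (-3)^(n - 1)

Computing the first terms: b_1 = 7, b_2 = -15, b_3 = 33. This suggests b_n = -3(-2)^n + (-3)^(n - 1).
Base case (n = 1): the formula gives 7 = 7 = b_1.
Inductive step: suppose the statement holds for some j ≥ 1, so b_j = -3(-2)^j + (-3)^(j - 1).
Then b_{j+1} = -3·b_j - 3·(-2)^j = -3·(-3(-2)^j + (-3)^(j - 1)) - 3·(-2)^j = -3(-2)^(j + 1) + (-3)^j = -3(-2)^(j+1) + (-3)^((j+1) - 1),
which is the claimed formula at n = j+1.
By the principle of mathematical induction, the result holds for all n ≥ 1.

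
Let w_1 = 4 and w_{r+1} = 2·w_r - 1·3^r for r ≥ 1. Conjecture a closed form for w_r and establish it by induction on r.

w_r = 7·2^(r - 1) - 3^r

Computing the first terms: w_1 = 4, w_2 = 5, w_3 = 1. This suggests w_r = 7·2^(r - 1) - 3^r.
Base step (r = 1): the formula gives 4 = 4 = w_1.
Inductive step: suppose the statement holds for some p ≥ 1, so w_p = 7·2^(p - 1) - 3^p.
Then w_{p+1} = 2·w_p - 1·3^p = 2·(7·2^(p - 1) - 3^p) - 1·3^p = 7·2^p - 3^(p + 1) = 7·2^((p+1) - 1) - 3^(p+1),
which is the claimed formula at r = p+1.
This completes the induction.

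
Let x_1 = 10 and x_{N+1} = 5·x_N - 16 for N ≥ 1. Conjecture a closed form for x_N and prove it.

Computing the first terms: x_1 = 10, x_2 = 34, x_3 = 154. This suggests x_N = 6·5^(N - 1) + 4.
For the base case N = 1: the formula gives 10 = 10 = x_1.
Inductive step: suppose the statement holds for some i ≥ 1, so x_i = 6·5^(i - 1) + 4.
Then x_{i+1} = 5·x_i - 16 = 5·(6·5^(i - 1) + 4) - 16 = 6·5^i + 4 = 6·5^((i+1) - 1) + 4,
which is the claimed formula at N = i+1.
This completes the induction.

x_N = 6·5^(N - 1) + 4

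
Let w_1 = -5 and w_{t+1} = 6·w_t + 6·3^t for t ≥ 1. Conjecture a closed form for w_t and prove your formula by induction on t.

w_t = -2·3^t + 6^(t - 1)

Computing the first terms: w_1 = -5, w_2 = -12, w_3 = -18. This suggests w_t = -2·3^t + 6^(t - 1).
Base case (t = 1): the formula gives -5 = -5 = w_1.
Inductive step: suppose the statement holds for some i ≥ 1, so w_i = -2·3^i + 6^(i - 1).
Then w_{i+1} = 6·w_i + 6·3^i = 6·(-2·3^i + 6^(i - 1)) + 6·3^i = -2·3^(i + 1) + 6^i = -2·3^(i+1) + 6^((i+1) - 1),
which is the claimed formula at t = i+1.
By induction, the statement is established for all t ≥ 1.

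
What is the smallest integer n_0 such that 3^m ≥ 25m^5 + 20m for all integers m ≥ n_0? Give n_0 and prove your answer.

At m = 15: 14348907 < 18984675, so the inequality fails and n_0 ≥ 16. We prove 3^m ≥ 25m^5 + 20m for all m ≥ 16.
When m = 16: 3^m = 43046721 and 25m^5 + 20m = 26214720, so 43046721 ≥ 26214720.
Suppose the result is true for m = j, so 3^j ≥ 25j^5 + 20j.
Then 3^(j + 1) = 3·(3^j) ≥ 3·(25j^5 + 20j).
Also, for j ≥ 16 we have 3·(25j^5 + 20j) ≥ 25(j+1)^5 + 20(j+1), since 3·(25j^5 + 20j) − (25(j+1)^5 + 20(j+1)) = 50j^5 - 125j^4 - 250j^3 - 250j^2 - 85j - 45, which is nonnegative for all j ≥ 16.
Combining, 3^(j + 1) ≥ 25(j+1)^5 + 20(j+1).
This completes the induction.
Hence the smallest such n_0 is 16.

n_0 = 16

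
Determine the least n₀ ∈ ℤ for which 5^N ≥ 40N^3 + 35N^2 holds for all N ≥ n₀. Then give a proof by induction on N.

At N = 5: 3125 < 5875, so the inequality fails and n₀ ≥ 6. We prove 5^N ≥ 40N^3 + 35N^2 for all N ≥ 6.
Base case (N = 6): 5^N = 15625 and 40N^3 + 35N^2 = 9900, so 15625 ≥ 9900.
For the inductive step, assume it holds for an arbitrary k ≥ 6, so 5^k ≥ 40k^3 + 35k^2.
Then 5^(k + 1) = 5·(5^k) ≥ 5·(40k^3 + 35k^2).
Also, for k ≥ 6 we have 5·(40k^3 + 35k^2) ≥ 40(k+1)^3 + 35(k+1)^2, since 5·(40k^3 + 35k^2) − (40(k+1)^3 + 35(k+1)^2) = 160k^3 + 20k^2 - 190k - 75, which is nonnegative for all k ≥ 6.
Combining, 5^(k + 1) ≥ 40(k+1)^3 + 35(k+1)^2.
By induction, the statement is established for all N ≥ 6.
Hence the smallest such n₀ is 6.

n₀ = 6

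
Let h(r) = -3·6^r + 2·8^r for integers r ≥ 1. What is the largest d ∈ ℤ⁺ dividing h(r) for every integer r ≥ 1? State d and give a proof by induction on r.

d = 2

Computing the first values: h(1) = -2 and h(2) = 20; gcd(-2, 20) = 2, so d ≤ 2.
We prove 2 | -3·6^r + 2·8^r for all r ≥ 1 by induction on r.
For the base case r = 1: h(1) = -2 = 2·(-1), so 2 | h(1).
For the inductive step, assume it holds for an arbitrary m ≥ 1, i.e. 2 | h(m). Then
h(m+1) − 8·h(m) = (-3·6^(m+1) + 2·8^(m+1)) − 8·(-3·6^m + 2·8^m) = (-3)·6^m·(6 − 8) = (6)·6^m. Since 2 | h(m) by the inductive hypothesis, 2 | 8·h(m); and 2 | 6 since 6 = 2·3. Therefore 2 | h(m+1).
By the principle of mathematical induction, the result holds for all r ≥ 1.
Therefore the largest such d is 2.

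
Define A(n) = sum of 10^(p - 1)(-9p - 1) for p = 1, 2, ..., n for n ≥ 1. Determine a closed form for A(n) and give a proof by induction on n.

A(n) = -10^n·n

We claim A(n) = -10^n·n for all n ≥ 1.
Base case (n = 1): A(1) = -10, and the closed form gives -10. They agree.
For the inductive step, assume it holds for an arbitrary p ≥ 1, so A(p) = -10^p·p.
Then A(p+1) = A(p) + (10^p(-9p - 10)) = (-10^p·p) + (10^p(-9p - 10)).
Simplifying, A(p+1) = 10^(p + 1)(-p - 1) = -10^(p+1)·(p+1),
which is the closed form with n = p+1.
By induction, the statement is established for all n ≥ 1.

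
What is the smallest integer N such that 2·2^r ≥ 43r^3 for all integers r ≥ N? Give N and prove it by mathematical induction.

N = 17

At r = 16: 131072 < 176128, so the inequality fails and N ≥ 17. We prove 2·2^r ≥ 43r^3 for all r ≥ 17.
Base step (r = 17): 2·2^r = 262144 and 43r^3 = 211259, so 262144 ≥ 211259.
Suppose the result is true for r = m, so 2·2^m ≥ 43m^3.
Then 2·2^(m + 1) = 2·(2·2^m) ≥ 2·(43m^3).
Also, for m ≥ 17 we have 2·(43m^3) ≥ 43(m+1)^3, since 2 ≥ (1 + 1/m)^3 for all m ≥ 17.
Combining, 2·2^(m + 1) ≥ 43(m+1)^3.
By induction, the statement is established for all r ≥ 17.
Hence the smallest such N is 17.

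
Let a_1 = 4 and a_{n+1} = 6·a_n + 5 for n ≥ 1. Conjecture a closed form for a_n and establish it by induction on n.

Computing the first terms: a_1 = 4, a_2 = 29, a_3 = 179. This suggests a_n = 5·6^(n - 1) - 1.
Base case (n = 1): the formula gives 4 = 4 = a_1.
Inductive step: assume the claim holds for n = i, so a_i = 5·6^(i - 1) - 1.
Then a_{i+1} = 6·a_i + 5 = 6·(5·6^(i - 1) - 1) + 5 = 5·6^i - 1 = 5·6^((i+1) - 1) - 1,
which is the claimed formula at n = i+1.
By the principle of mathematical induction, the result holds for all n ≥ 1.

a_n = 5·6^(n - 1) - 1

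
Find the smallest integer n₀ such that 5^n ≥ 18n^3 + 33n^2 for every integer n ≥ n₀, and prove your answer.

At n = 4: 625 < 1680, so the inequality fails and n₀ ≥ 5. We prove 5^n ≥ 18n^3 + 33n^2 for all n ≥ 5.
For the base case n = 5: 5^n = 3125 and 18n^3 + 33n^2 = 3075, so 3125 ≥ 3075.
Inductive step: assume the claim holds for n = r, so 5^r ≥ 18r^3 + 33r^2.
Then 5^(r + 1) = 5·(5^r) ≥ 5·(18r^3 + 33r^2).
Also, for r ≥ 5 we have 5·(18r^3 + 33r^2) ≥ 18(r+1)^3 + 33(r+1)^2, since 5·(18r^3 + 33r^2) − (18(r+1)^3 + 33(r+1)^2) = 72r^3 + 78r^2 - 120r - 51, which is nonnegative for all r ≥ 5.
Combining, 5^(r + 1) ≥ 18(r+1)^3 + 33(r+1)^2.
By induction, the statement is established for all n ≥ 5.
Hence the smallest such n₀ is 5.

n₀ = 5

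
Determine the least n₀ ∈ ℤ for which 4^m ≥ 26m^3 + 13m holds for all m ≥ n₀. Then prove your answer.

n₀ = 7

At m = 6: 4096 < 5694, so the inequality fails and n₀ ≥ 7. We prove 4^m ≥ 26m^3 + 13m for all m ≥ 7.
When m = 7: 4^m = 16384 and 26m^3 + 13m = 9009, so 16384 ≥ 9009.
Suppose the result is true for m = i, so 4^i ≥ 26i^3 + 13i.
Then 4^(i + 1) = 4·(4^i) ≥ 4·(26i^3 + 13i).
Also, for i ≥ 7 we have 4·(26i^3 + 13i) ≥ 26(i+1)^3 + 13(i+1), since 4·(26i^3 + 13i) − (26(i+1)^3 + 13(i+1)) = 78i^3 - 78i^2 - 39i - 39, which is nonnegative for all i ≥ 7.
Combining, 4^(i + 1) ≥ 26(i+1)^3 + 13(i+1).
This completes the induction.
Hence the smallest such n₀ is 7.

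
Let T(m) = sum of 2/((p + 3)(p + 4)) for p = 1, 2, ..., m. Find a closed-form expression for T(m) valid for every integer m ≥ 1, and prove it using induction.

We claim T(m) = m/(2(m + 4)) for all m ≥ 1.
Base step (m = 1): T(1) = 1/10, and the closed form gives 1/10. They agree.
Suppose the result is true for m = p, so T(p) = p/(2(p + 4)).
Then T(p+1) = T(p) + (2/((p + 4)(p + 5))) = (p/(2(p + 4))) + (2/((p + 4)(p + 5))).
Simplifying, T(p+1) = (p + 1)/(2(p + 5)) = (p+1)/(2((p+1) + 4)),
which is the closed form with m = p+1.
By the principle of mathematical induction, the result holds for all m ≥ 1.

T(m) = m/(2(m + 4))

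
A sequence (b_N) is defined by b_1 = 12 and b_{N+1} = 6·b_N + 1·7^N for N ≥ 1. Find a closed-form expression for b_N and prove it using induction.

Computing the first terms: b_1 = 12, b_2 = 79, b_3 = 523. This suggests b_N = 5·6^(N - 1) + 7^N.
Base case (N = 1): the formula gives 12 = 12 = b_1.
Suppose the result is true for N = p, so b_p = 5·6^(p - 1) + 7^p.
Then b_{p+1} = 6·b_p + 1·7^p = 6·(5·6^(p - 1) + 7^p) + 1·7^p = 5·6^p + 7^(p + 1) = 5·6^((p+1) - 1) + 7^(p+1),
which is the claimed formula at N = p+1.
By induction, the statement is established for all N ≥ 1.

b_N = 5·6^(N - 1) + 7^N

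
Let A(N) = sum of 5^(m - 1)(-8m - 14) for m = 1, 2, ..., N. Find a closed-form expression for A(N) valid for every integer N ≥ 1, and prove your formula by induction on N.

We claim A(N) = -5^N(2N + 3) + 3 for all N ≥ 1.
Base step (N = 1): A(1) = -22, and the closed form gives -22. They agree.
For the inductive step, assume it holds for an arbitrary m ≥ 1, so A(m) = -5^m(2m + 3) + 3.
Then A(m+1) = A(m) + (5^m(-8m - 22)) = (-5^m(2m + 3) + 3) + (5^m(-8m - 22)).
Simplifying, A(m+1) = -10·5^m·m - 25·5^m + 3 = -5^(m+1)(2(m+1) + 3) + 3,
which is the closed form with N = m+1.
Hence, by induction on N, the claim holds for every N ≥ 1.

A(N) = -5^N(2N + 3) + 3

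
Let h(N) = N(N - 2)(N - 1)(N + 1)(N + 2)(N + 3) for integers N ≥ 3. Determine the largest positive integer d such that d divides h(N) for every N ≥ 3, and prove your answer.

Computing the first values: h(3) = 720 and h(4) = 5040; gcd(720, 5040) = 720, so d ≤ 720.
We prove 720 | N(N - 2)(N - 1)(N + 1)(N + 2)(N + 3) for all N ≥ 3 by induction on N.
Base step (N = 3): h(3) = 720 = 720·(1), so 720 | h(3).
Inductive step: assume the claim holds for N = k, i.e. 720 | h(k). Then
h(k+1) − h(k) = (k-1)·k·(k+1)·(k+2)·(k+3)·(k+4) − (k-2)·(k-1)·k·(k+1)·(k+2)·(k+3) = (k-1)·k·(k+1)·(k+2)·(k+3)·[(k+4) − (k-2)] = 6·(k-1)·k·(k+1)·(k+2)·(k+3). The product of 5 consecutive integers is divisible by (5)! = 120, so h(k+1) − h(k) is divisible by 6·120 = 720. By the inductive hypothesis 720 | h(k), hence 720 | h(k+1).
By the principle of mathematical induction, the result holds for all N ≥ 3.
Therefore the largest such d is 720.

d = 720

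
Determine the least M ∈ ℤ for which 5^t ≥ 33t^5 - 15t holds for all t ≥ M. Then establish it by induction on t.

At t = 8: 390625 < 1081224, so the inequality fails and M ≥ 9. We prove 5^t ≥ 33t^5 - 15t for all t ≥ 9.
When t = 9: 5^t = 1953125 and 33t^5 - 15t = 1948482, so 1953125 ≥ 1948482.
Inductive step: suppose the statement holds for some m ≥ 9, so 5^m ≥ 33m^5 - 15m.
Then 5^(m + 1) = 5·(5^m) ≥ 5·(33m^5 - 15m).
Also, for m ≥ 9 we have 5·(33m^5 - 15m) ≥ 33(m+1)^5 - 15(m+1), since 5·(33m^5 - 15m) − (33(m+1)^5 - 15(m+1)) = 132m^5 - 165m^4 - 330m^3 - 330m^2 - 225m - 18, which is nonnegative for all m ≥ 9.
Combining, 5^(m + 1) ≥ 33(m+1)^5 - 15(m+1).
By the principle of mathematical induction, the result holds for all t ≥ 9.
Hence the smallest such M is 9.

M = 9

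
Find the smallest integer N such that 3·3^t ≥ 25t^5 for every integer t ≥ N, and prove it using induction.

At t = 13: 4782969 < 9282325, so the inequality fails and N ≥ 14. We prove 3·3^t ≥ 25t^5 for all t ≥ 14.
When t = 14: 3·3^t = 14348907 and 25t^5 = 13445600, so 14348907 ≥ 13445600.
For the inductive step, assume it holds for an arbitrary i ≥ 14, so 3·3^i ≥ 25i^5.
Then 3·3^(i + 1) = 3·(3·3^i) ≥ 3·(25i^5).
Also, for i ≥ 14 we have 3·(25i^5) ≥ 25(i+1)^5, since 3 ≥ (1 + 1/i)^5 for all i ≥ 14.
Combining, 3·3^(i + 1) ≥ 25(i+1)^5.
By the principle of mathematical induction, the result holds for all t ≥ 14.
Hence the smallest such N is 14.

N = 14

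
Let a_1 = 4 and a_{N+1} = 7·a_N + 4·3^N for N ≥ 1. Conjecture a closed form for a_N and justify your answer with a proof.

a_N = -3^N + 7^N

Computing the first terms: a_1 = 4, a_2 = 40, a_3 = 316. This suggests a_N = -3^N + 7^N.
Base step (N = 1): the formula gives 4 = 4 = a_1.
Inductive step: suppose the statement holds for some r ≥ 1, so a_r = -3^r + 7^r.
Then a_{r+1} = 7·a_r + 4·3^r = 7·(-3^r + 7^r) + 4·3^r = -3^(r + 1) + 7^(r + 1),
which is the claimed formula at N = r+1.
By induction, the statement is established for all N ≥ 1.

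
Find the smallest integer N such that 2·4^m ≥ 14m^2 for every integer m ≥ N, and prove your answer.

At m = 2: 32 < 56, so the inequality fails and N ≥ 3. We prove 2·4^m ≥ 14m^2 for all m ≥ 3.
For the base case m = 3: 2·4^m = 128 and 14m^2 = 126, so 128 ≥ 126.
For the inductive step, assume it holds for an arbitrary k ≥ 3, so 2·4^k ≥ 14k^2.
Then 2·4^(k + 1) = 4·(2·4^k) ≥ 4·(14k^2).
Also, for k ≥ 3 we have 4·(14k^2) ≥ 14(k+1)^2, since 4 ≥ (1 + 1/k)^2 for all k ≥ 3.
Combining, 2·4^(k + 1) ≥ 14(k+1)^2.
By induction, the statement is established for all m ≥ 3.
Hence the smallest such N is 3.

N = 3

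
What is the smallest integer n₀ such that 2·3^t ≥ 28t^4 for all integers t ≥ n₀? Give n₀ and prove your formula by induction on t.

At t = 11: 354294 < 409948, so the inequality fails and n₀ ≥ 12. We prove 2·3^t ≥ 28t^4 for all t ≥ 12.
When t = 12: 2·3^t = 1062882 and 28t^4 = 580608, so 1062882 ≥ 580608.
Inductive step: assume the claim holds for t = j, so 2·3^j ≥ 28j^4.
Then 2·3^(j + 1) = 3·(2·3^j) ≥ 3·(28j^4).
Also, for j ≥ 12 we have 3·(28j^4) ≥ 28(j+1)^4, since 3 ≥ (1 + 1/j)^4 for all j ≥ 12.
Combining, 2·3^(j + 1) ≥ 28(j+1)^4.
This completes the induction.
Hence the smallest such n₀ is 12.

n₀ = 12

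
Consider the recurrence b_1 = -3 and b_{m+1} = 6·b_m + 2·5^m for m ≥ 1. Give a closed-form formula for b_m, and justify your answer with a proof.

b_m = -2·5^m + 7·6^(m - 1)

Computing the first terms: b_1 = -3, b_2 = -8, b_3 = 2. This suggests b_m = -2·5^m + 7·6^(m - 1).
For the base case m = 1: the formula gives -3 = -3 = b_1.
For the inductive step, assume it holds for an arbitrary k ≥ 1, so b_k = -2·5^k + 7·6^(k - 1).
Then b_{k+1} = 6·b_k + 2·5^k = 6·(-2·5^k + 7·6^(k - 1)) + 2·5^k = -2·5^(k + 1) + 7·6^k = -2·5^(k+1) + 7·6^((k+1) - 1),
which is the claimed formula at m = k+1.
By the principle of mathematical induction, the result holds for all m ≥ 1.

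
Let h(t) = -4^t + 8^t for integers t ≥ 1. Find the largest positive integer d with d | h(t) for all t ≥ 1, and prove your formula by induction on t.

Computing the first values: h(1) = 4 and h(2) = 48; gcd(4, 48) = 4, so d ≤ 4.
We prove 4 | -4^t + 8^t for all t ≥ 1 by induction on t.
For the base case t = 1: h(1) = 4 = 4·(1), so 4 | h(1).
Inductive step: assume the claim holds for t = p, i.e. 4 | h(p). Then
8^{p+1} − 4^{p+1} = 8·8^p − 4·4^p = 8·(8^p − 4^p) + (4)·4^p. The first term is divisible by 4 by the inductive hypothesis, and the second term (4)·4^p is divisible by 4 since 4 | 4. Hence 4 | h(p+1).
By induction, the statement is established for all t ≥ 1.
Therefore the largest such d is 4.

d = 4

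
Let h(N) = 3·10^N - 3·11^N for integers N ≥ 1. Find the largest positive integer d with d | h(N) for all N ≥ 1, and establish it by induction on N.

Computing the first values: h(1) = -3 and h(2) = -63; gcd(-3, -63) = 3, so d ≤ 3.
We prove 3 | 3·10^N - 3·11^N for all N ≥ 1 by induction on N.
Base case (N = 1): h(1) = -3 = 3·(-1), so 3 | h(1).
For the inductive step, assume it holds for an arbitrary k ≥ 1, i.e. 3 | h(k). Then
h(k+1) − 11·h(k) = (3·10^(k+1) - 3·11^(k+1)) − 11·(3·10^k - 3·11^k) = (3)·10^k·(10 − 11) = (-3)·10^k. Since 3 | h(k) by the inductive hypothesis, 3 | 11·h(k); and 3 | -3 since -3 = 3·-1. Therefore 3 | h(k+1).
By the principle of mathematical induction, the result holds for all N ≥ 1.
Therefore the largest such d is 3.

d = 3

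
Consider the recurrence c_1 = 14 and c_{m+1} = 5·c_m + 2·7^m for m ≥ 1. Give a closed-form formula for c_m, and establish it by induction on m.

Computing the first terms: c_1 = 14, c_2 = 84, c_3 = 518. This suggests c_m = 7·5^(m - 1) + 7^m.
Base step (m = 1): the formula gives 14 = 14 = c_1.
For the inductive step, assume it holds for an arbitrary j ≥ 1, so c_j = 7·5^(j - 1) + 7^j.
Then c_{j+1} = 5·c_j + 2·7^j = 5·(7·5^(j - 1) + 7^j) + 2·7^j = 7·5^j + 7^(j + 1) = 7·5^((j+1) - 1) + 7^(j+1),
which is the claimed formula at m = j+1.
This completes the induction.

c_m = 7·5^(m - 1) + 7^m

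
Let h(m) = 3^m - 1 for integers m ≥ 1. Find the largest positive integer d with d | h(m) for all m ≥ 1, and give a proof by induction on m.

Computing the first values: h(1) = 2 and h(2) = 8; gcd(2, 8) = 2, so d ≤ 2.
We prove 2 | 3^m - 1 for all m ≥ 1 by induction on m.
For the base case m = 1: h(1) = 2 = 2·(1), so 2 | h(1).
For the inductive step, assume it holds for an arbitrary j ≥ 1, i.e. 2 | h(j). Then
3^{j+1} − 1^{j+1} = 3·3^j − 1·1^j = 3·(3^j − 1^j) + (2)·1^j. The first term is divisible by 2 by the inductive hypothesis, and the second term (2)·1^j is divisible by 2 since 2 | 2. Hence 2 | h(j+1).
This completes the induction.
Therefore the largest such d is 2.

d = 2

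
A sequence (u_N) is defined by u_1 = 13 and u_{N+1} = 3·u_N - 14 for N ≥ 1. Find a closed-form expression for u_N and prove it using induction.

Computing the first terms: u_1 = 13, u_2 = 25, u_3 = 61. This suggests u_N = 2·3^N + 7.
Base case (N = 1): the formula gives 13 = 13 = u_1.
For the inductive step, assume it holds for an arbitrary k ≥ 1, so u_k = 2·3^k + 7.
Then u_{k+1} = 3·u_k - 14 = 3·(2·3^k + 7) - 14 = 2·3^(k + 1) + 7,
which is the claimed formula at N = k+1.
This completes the induction.

u_N = 2·3^N + 7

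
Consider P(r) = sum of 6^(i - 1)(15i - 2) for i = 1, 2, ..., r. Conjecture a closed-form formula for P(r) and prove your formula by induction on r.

We claim P(r) = 6^r(3r - 1) + 1 for all r ≥ 1.
For the base case r = 1: P(1) = 13, and the closed form gives 13. They agree.
Suppose the result is true for r = i, so P(i) = 6^i(3i - 1) + 1.
Then P(i+1) = P(i) + (6^i(15i + 13)) = (6^i(3i - 1) + 1) + (6^i(15i + 13)).
Simplifying, P(i+1) = 18·6^i·i + 12·6^i + 1 = 6^(i+1)(3(i+1) - 1) + 1,
which is the closed form with r = i+1.
By induction, the statement is established for all r ≥ 1.

P(r) = 6^r(3r - 1) + 1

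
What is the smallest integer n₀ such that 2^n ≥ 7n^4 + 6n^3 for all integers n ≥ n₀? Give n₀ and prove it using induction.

n₀ = 21

At n = 20: 1048576 < 1168000, so the inequality fails and n₀ ≥ 21. We prove 2^n ≥ 7n^4 + 6n^3 for all n ≥ 21.
When n = 21: 2^n = 2097152 and 7n^4 + 6n^3 = 1416933, so 2097152 ≥ 1416933.
For the inductive step, assume it holds for an arbitrary k ≥ 21, so 2^k ≥ 7k^4 + 6k^3.
Then 2^(k + 1) = 2·(2^k) ≥ 2·(7k^4 + 6k^3).
Also, for k ≥ 21 we have 2·(7k^4 + 6k^3) ≥ 7(k+1)^4 + 6(k+1)^3, since 2·(7k^4 + 6k^3) − (7(k+1)^4 + 6(k+1)^3) = 7k^4 - 22k^3 - 60k^2 - 46k - 13, which is nonnegative for all k ≥ 21.
Combining, 2^(k + 1) ≥ 7(k+1)^4 + 6(k+1)^3.
By the principle of mathematical induction, the result holds for all n ≥ 21.
Hence the smallest such n₀ is 21.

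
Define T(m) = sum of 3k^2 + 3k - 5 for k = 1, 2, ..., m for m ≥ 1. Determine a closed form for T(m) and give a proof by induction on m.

T(m) = m(m^2 + 3m - 3)

We claim T(m) = m(m^2 + 3m - 3) for all m ≥ 1.
For the base case m = 1: T(1) = 1, and the closed form gives 1. They agree.
Suppose the result is true for m = k, so T(k) = k(k^2 + 3k - 3).
Then T(k+1) = T(k) + (3k^2 + 9k + 1) = (k(k^2 + 3k - 3)) + (3k^2 + 9k + 1).
Simplifying, T(k+1) = (k + 1)(k^2 + 5k + 1) = (k+1)((k+1)^2 + 3(k+1) - 3),
which is the closed form with m = k+1.
By induction, the statement is established for all m ≥ 1.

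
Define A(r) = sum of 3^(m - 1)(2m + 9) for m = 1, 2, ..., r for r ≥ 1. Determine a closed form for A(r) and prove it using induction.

We claim A(r) = 3^r(r + 4) - 4 for all r ≥ 1.
When r = 1: A(1) = 11, and the closed form gives 11. They agree.
Inductive step: assume the claim holds for r = m, so A(m) = 3^m(m + 4) - 4.
Then A(m+1) = A(m) + (3^m(2m + 11)) = (3^m(m + 4) - 4) + (3^m(2m + 11)).
Simplifying, A(m+1) = 3·3^m·m + 15·3^m - 4 = 3^(m+1)((m+1) + 4) - 4,
which is the closed form with r = m+1.
By induction, the statement is established for all r ≥ 1.

A(r) = 3^r(r + 4) - 4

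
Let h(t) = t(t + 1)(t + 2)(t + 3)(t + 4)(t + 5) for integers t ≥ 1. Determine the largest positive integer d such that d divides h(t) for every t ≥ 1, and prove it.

Computing the first values: h(1) = 720 and h(2) = 5040; gcd(720, 5040) = 720, so d ≤ 720.
We prove 720 | t(t + 1)(t + 2)(t + 3)(t + 4)(t + 5) for all t ≥ 1 by induction on t.
Base case (t = 1): h(1) = 720 = 720·(1), so 720 | h(1).
Suppose the result is true for t = i, i.e. 720 | h(i). Then
h(i+1) − h(i) = (i+1)·(i+2)·(i+3)·(i+4)·(i+5)·(i+6) − i·(i+1)·(i+2)·(i+3)·(i+4)·(i+5) = (i+1)·(i+2)·(i+3)·(i+4)·(i+5)·[(i+6) − i] = 6·(i+1)·(i+2)·(i+3)·(i+4)·(i+5). The product of 5 consecutive integers is divisible by (5)! = 120, so h(i+1) − h(i) is divisible by 6·120 = 720. By the inductive hypothesis 720 | h(i), hence 720 | h(i+1).
By the principle of mathematical induction, the result holds for all t ≥ 1.
Therefore the largest such d is 720.

d = 720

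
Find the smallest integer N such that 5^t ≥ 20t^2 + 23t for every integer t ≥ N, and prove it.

At t = 3: 125 < 249, so the inequality fails and N ≥ 4. We prove 5^t ≥ 20t^2 + 23t for all t ≥ 4.
For the base case t = 4: 5^t = 625 and 20t^2 + 23t = 412, so 625 ≥ 412.
Inductive step: assume the claim holds for t = r, so 5^r ≥ 20r^2 + 23r.
Then 5^(r + 1) = 5·(5^r) ≥ 5·(20r^2 + 23r).
Also, for r ≥ 4 we have 5·(20r^2 + 23r) ≥ 20(r+1)^2 + 23(r+1), since 5·(20r^2 + 23r) − (20(r+1)^2 + 23(r+1)) = 80r^2 + 52r - 43, which is nonnegative for all r ≥ 4.
Combining, 5^(r + 1) ≥ 20(r+1)^2 + 23(r+1).
By induction, the statement is established for all t ≥ 4.
Hence the smallest such N is 4.

N = 4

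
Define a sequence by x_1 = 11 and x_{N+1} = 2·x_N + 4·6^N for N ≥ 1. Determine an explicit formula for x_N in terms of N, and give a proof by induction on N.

Computing the first terms: x_1 = 11, x_2 = 46, x_3 = 236. This suggests x_N = 5·2^(N - 1) + 6^N.
Base step (N = 1): the formula gives 11 = 11 = x_1.
Suppose the result is true for N = m, so x_m = 5·2^(m - 1) + 6^m.
Then x_{m+1} = 2·x_m + 4·6^m = 2·(5·2^(m - 1) + 6^m) + 4·6^m = 5·2^m + 6^(m + 1) = 5·2^((m+1) - 1) + 6^(m+1),
which is the claimed formula at N = m+1.
By induction, the statement is established for all N ≥ 1.

x_N = 5·2^(N - 1) + 6^N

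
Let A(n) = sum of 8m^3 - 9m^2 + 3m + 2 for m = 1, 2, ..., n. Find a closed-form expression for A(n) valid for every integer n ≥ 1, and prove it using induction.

A(n) = n(2n^3 + n^2 - n + 2)

We claim A(n) = n(2n^3 + n^2 - n + 2) for all n ≥ 1.
When n = 1: A(1) = 4, and the closed form gives 4. They agree.
Suppose the result is true for n = m, so A(m) = m(2m^3 + m^2 - m + 2).
Then A(m+1) = A(m) + (8m^3 + 15m^2 + 9m + 4) = (m(2m^3 + m^2 - m + 2)) + (8m^3 + 15m^2 + 9m + 4).
Simplifying, A(m+1) = (m + 1)(2m^3 + 7m^2 + 7m + 4) = (m+1)(2(m+1)^3 + (m+1)^2 - (m+1) + 2),
which is the closed form with n = m+1.
This completes the induction.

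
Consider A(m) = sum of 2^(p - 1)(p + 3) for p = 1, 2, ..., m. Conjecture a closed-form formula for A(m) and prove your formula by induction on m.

We claim A(m) = 2^m(m + 2) - 2 for all m ≥ 1.
Base case (m = 1): A(1) = 4, and the closed form gives 4. They agree.
Inductive step: suppose the statement holds for some p ≥ 1, so A(p) = 2^p(p + 2) - 2.
Then A(p+1) = A(p) + (2^p(p + 4)) = (2^p(p + 2) - 2) + (2^p(p + 4)).
Simplifying, A(p+1) = 2·2^p·p + 6·2^p - 2 = 2^(p+1)((p+1) + 2) - 2,
which is the closed form with m = p+1.
By the principle of mathematical induction, the result holds for all m ≥ 1.

A(m) = 2^m(m + 2) - 2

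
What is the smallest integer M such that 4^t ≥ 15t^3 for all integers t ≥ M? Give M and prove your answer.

At t = 5: 1024 < 1875, so the inequality fails and M ≥ 6. We prove 4^t ≥ 15t^3 for all t ≥ 6.
When t = 6: 4^t = 4096 and 15t^3 = 3240, so 4096 ≥ 3240.
Inductive step: assume the claim holds for t = r, so 4^r ≥ 15r^3.
Then 4^(r + 1) = 4·(4^r) ≥ 4·(15r^3).
Also, for r ≥ 6 we have 4·(15r^3) ≥ 15(r+1)^3, since 4 ≥ (1 + 1/r)^3 for all r ≥ 6.
Combining, 4^(r + 1) ≥ 15(r+1)^3.
By the principle of mathematical induction, the result holds for all t ≥ 6.
Hence the smallest such M is 6.

M = 6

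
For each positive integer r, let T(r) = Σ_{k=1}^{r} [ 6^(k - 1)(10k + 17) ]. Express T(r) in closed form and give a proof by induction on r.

T(r) = 6^r(2r + 3) - 3

We claim T(r) = 6^r(2r + 3) - 3 for all r ≥ 1.
Base step (r = 1): T(1) = 27, and the closed form gives 27. They agree.
For the inductive step, assume it holds for an arbitrary k ≥ 1, so T(k) = 6^k(2k + 3) - 3.
Then T(k+1) = T(k) + (6^k(10k + 27)) = (6^k(2k + 3) - 3) + (6^k(10k + 27)).
Simplifying, T(k+1) = 12·6^k·k + 30·6^k - 3 = 6^(k+1)(2(k+1) + 3) - 3,
which is the closed form with r = k+1.
By the principle of mathematical induction, the result holds for all r ≥ 1.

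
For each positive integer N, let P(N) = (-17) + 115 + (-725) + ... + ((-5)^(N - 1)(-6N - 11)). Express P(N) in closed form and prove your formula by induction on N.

We claim P(N) = (-5)^N(N + 2) - 2 for all N ≥ 1.
When N = 1: P(1) = -17, and the closed form gives -17. They agree.
Inductive step: assume the claim holds for N = m, so P(m) = (-5)^m(m + 2) - 2.
Then P(m+1) = P(m) + ((-5)^m(-6m - 17)) = ((-5)^m(m + 2) - 2) + ((-5)^m(-6m - 17)).
Simplifying, P(m+1) = -5(-5)^m·m - 15(-5)^m - 2 = (-5)^(m+1)((m+1) + 2) - 2,
which is the closed form with N = m+1.
By induction, the statement is established for all N ≥ 1.

P(N) = (-5)^N(N + 2) - 2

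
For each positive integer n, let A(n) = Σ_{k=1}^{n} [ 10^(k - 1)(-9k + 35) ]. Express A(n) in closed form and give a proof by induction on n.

A(n) = 10^n(-n + 4) - 4

We claim A(n) = 10^n(-n + 4) - 4 for all n ≥ 1.
Base step (n = 1): A(1) = 26, and the closed form gives 26. They agree.
For the inductive step, assume it holds for an arbitrary k ≥ 1, so A(k) = 10^k(-k + 4) - 4.
Then A(k+1) = A(k) + (10^k(-9k + 26)) = (10^k(-k + 4) - 4) + (10^k(-9k + 26)).
Simplifying, A(k+1) = -10·10^k·k + 30·10^k - 4 = 10^(k+1)(-(k+1) + 4) - 4,
which is the closed form with n = k+1.
By the principle of mathematical induction, the result holds for all n ≥ 1.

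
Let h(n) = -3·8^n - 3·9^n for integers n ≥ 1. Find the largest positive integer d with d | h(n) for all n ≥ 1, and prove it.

d = 3

Computing the first values: h(1) = -51 and h(2) = -435; gcd(-51, -435) = 3, so d ≤ 3.
We prove 3 | -3·8^n - 3·9^n for all n ≥ 1 by induction on n.
Base step (n = 1): h(1) = -51 = 3·(-17), so 3 | h(1).
For the inductive step, assume it holds for an arbitrary m ≥ 1, i.e. 3 | h(m). Then
h(m+1) − 9·h(m) = (-3·8^(m+1) - 3·9^(m+1)) − 9·(-3·8^m - 3·9^m) = (-3)·8^m·(8 − 9) = (3)·8^m. Since 3 | h(m) by the inductive hypothesis, 3 | 9·h(m); and 3 | 3 since 3 = 3·1. Therefore 3 | h(m+1).
By the principle of mathematical induction, the result holds for all n ≥ 1.
Therefore the largest such d is 3.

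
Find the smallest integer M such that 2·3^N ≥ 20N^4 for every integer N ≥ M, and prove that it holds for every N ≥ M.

M = 11

At N = 10: 118098 < 200000, so the inequality fails and M ≥ 11. We prove 2·3^N ≥ 20N^4 for all N ≥ 11.
For the base case N = 11: 2·3^N = 354294 and 20N^4 = 292820, so 354294 ≥ 292820.
For the inductive step, assume it holds for an arbitrary j ≥ 11, so 2·3^j ≥ 20j^4.
Then 2·3^(j + 1) = 3·(2·3^j) ≥ 3·(20j^4).
Also, for j ≥ 11 we have 3·(20j^4) ≥ 20(j+1)^4, since 3 ≥ (1 + 1/j)^4 for all j ≥ 11.
Combining, 2·3^(j + 1) ≥ 20(j+1)^4.
By the principle of mathematical induction, the result holds for all N ≥ 11.
Hence the smallest such M is 11.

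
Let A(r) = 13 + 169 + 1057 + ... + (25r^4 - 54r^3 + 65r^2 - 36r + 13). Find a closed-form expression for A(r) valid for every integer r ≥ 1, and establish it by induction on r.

We claim A(r) = r(5r^4 - r^3 + 3r^2 + r + 5) for all r ≥ 1.
Base step (r = 1): A(1) = 13, and the closed form gives 13. They agree.
Inductive step: suppose the statement holds for some j ≥ 1, so A(j) = j(5j^4 - j^3 + 3j^2 + j + 5).
Then A(j+1) = A(j) + (25j^4 + 46j^3 + 53j^2 + 32j + 13) = (j(5j^4 - j^3 + 3j^2 + j + 5)) + (25j^4 + 46j^3 + 53j^2 + 32j + 13).
Simplifying, A(j+1) = (j + 1)(5j^4 + 19j^3 + 30j^2 + 24j + 13) = (j+1)(5(j+1)^4 - (j+1)^3 + 3(j+1)^2 + (j+1) + 5),
which is the closed form with r = j+1.
This completes the induction.

A(r) = r(5r^4 - r^3 + 3r^2 + r + 5)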